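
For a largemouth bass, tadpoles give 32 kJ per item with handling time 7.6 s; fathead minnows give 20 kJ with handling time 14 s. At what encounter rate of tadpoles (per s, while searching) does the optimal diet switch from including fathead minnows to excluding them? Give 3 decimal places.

0.068 per s

At the threshold, the rate on tadpoles alone equals the profitability of fathead minnows: λ·32/(1 + λ·7.6) = 20/14 = 1.429.
Rearranging, λ(32 − 1.429×7.6) = 1.429, so λ = 1.429/21.14 = 0.06757 per s.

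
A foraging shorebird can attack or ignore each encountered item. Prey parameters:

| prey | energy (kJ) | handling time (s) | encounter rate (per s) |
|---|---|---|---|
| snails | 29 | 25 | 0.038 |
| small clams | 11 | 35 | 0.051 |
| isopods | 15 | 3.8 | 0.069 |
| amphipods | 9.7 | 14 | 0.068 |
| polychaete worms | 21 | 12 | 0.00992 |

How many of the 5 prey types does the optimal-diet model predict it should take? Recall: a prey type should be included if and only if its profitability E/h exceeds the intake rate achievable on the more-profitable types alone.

Profitabilities (E/h, kJ/s): isopods 3.95, polychaete worms 1.75, snails 1.16, amphipods 0.693, small clams 0.314. Add prey in this order while the next type's profitability exceeds the intake rate on those already taken.
Rate on top 1: 0.82. polychaete worms: 1.75 > 0.82 → include.
Rate on top 2: 0.9001. snails: 1.16 > 0.9001 → include.
Rate on top 3: 1.006. amphipods: 0.693 < 1.006 → exclude; stop.
Optimal diet: isopods, polychaete worms, snails — 3 of 5 types.

3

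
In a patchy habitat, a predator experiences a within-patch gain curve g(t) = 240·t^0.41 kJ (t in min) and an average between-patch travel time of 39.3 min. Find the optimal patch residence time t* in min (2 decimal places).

27.31 min

By the marginal value theorem, leave when the instantaneous gain rate g'(t) equals the habitat-wide average g(t)/(T + t).
g'(t) = 0.41·240·t^-0.59. Setting 0.41·240·t^-0.59 = 240·t^0.41/(39.3+t) gives 0.41(39.3+t) = t, so 0.59·t = 0.41×39.3.
t* = 0.41×39.3/0.59 = 27.31 min.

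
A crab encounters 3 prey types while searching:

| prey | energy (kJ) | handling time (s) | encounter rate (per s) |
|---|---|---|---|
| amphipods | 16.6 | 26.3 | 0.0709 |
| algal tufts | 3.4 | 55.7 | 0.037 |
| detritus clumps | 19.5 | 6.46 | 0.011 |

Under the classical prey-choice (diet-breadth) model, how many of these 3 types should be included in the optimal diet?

Rank by E/h (kJ/s): detritus clumps 3.02, amphipods 0.631, algal tufts 0.061. Include each in turn until the next type's E/h falls below the running intake rate.
Rate on top 1: 0.2003. amphipods: 0.631 > 0.2003 → include.
Rate on top 2: 0.474. algal tufts: 0.061 < 0.474 → exclude; stop.
Optimal diet: detritus clumps, amphipods — 2 of 3 types.

2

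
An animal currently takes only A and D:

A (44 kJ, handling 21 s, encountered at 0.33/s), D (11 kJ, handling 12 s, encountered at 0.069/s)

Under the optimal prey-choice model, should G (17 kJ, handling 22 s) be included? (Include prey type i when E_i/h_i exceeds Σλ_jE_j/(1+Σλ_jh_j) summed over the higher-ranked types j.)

No

Current rate: (0.33×44 + 0.069×11)/(1 + 0.33×21 + 0.069×12) = 1.745 kJ/s.
G: E/h = 17/22 = 0.7727 kJ/s.
0.7727 < 1.745, so adding G would lower the average — exclude it.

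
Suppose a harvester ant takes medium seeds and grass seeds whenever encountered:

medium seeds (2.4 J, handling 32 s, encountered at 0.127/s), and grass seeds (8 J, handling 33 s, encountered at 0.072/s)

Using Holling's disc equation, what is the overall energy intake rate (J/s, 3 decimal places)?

0.118 J/s

R = Σλ_iE_i / (1 + Σλ_ih_i)
Numerator: 0.127×2.4 + 0.072×8 = 0.8808
Denominator: 1 + 0.127×32 + 0.072×33 = 7.44
R = 0.8808/7.44 = 0.1184 J/s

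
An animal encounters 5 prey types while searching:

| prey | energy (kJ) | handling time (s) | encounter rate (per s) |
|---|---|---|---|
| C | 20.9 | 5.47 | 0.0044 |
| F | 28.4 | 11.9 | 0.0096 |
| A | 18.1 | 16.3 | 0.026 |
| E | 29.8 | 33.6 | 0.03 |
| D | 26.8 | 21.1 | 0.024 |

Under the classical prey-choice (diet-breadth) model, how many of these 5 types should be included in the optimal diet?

Profitabilities (E/h, kJ/s): C 3.82, F 2.39, D 1.27, A 1.11, E 0.887. Add prey in this order while the next type's profitability exceeds the intake rate on those already taken.
Rate on top 1: 0.0898. F: 2.39 > 0.0898 → include.
Rate on top 2: 0.3203. D: 1.27 > 0.3203 → include.
Rate on top 3: 0.6128. A: 1.11 > 0.6128 → include.
Rate on top 4: 0.7147. E: 0.887 > 0.7147 → include.
Optimal diet: C, F, D, A, E — 5 of 5 types.

5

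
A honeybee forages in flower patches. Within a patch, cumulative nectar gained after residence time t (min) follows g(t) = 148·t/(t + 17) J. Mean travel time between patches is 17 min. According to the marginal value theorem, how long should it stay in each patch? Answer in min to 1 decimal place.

Optimal t* satisfies g'(t*) = g(t*)/(T + t*).
g'(t) = 148·17/(t + 17)². Setting 148·17/(t+17)² = 148t/[(t+17)(17+t)] gives 17(17+t) = t(t+17), so t² = 17×17 = 289.
t* = √289 = 17 min.

17.0 min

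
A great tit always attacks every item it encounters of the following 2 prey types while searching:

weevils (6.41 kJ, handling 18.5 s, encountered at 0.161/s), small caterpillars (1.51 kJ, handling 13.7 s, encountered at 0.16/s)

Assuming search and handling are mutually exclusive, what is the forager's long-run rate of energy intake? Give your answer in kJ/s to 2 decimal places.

Energy encountered per unit search time: 0.161×6.41 + 0.16×1.51 = 1.274 kJ/s.
Handling time per unit search time: 0.161×18.5 + 0.16×13.7 = 5.17.
Rate = 1.274/(1 + 5.17) = 0.2064 kJ/s.

0.21 kJ/s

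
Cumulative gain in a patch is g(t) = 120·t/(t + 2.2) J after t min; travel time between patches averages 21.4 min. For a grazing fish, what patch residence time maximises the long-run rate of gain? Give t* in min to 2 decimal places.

Maximise g(t)/(T+t): set derivative to zero → g'(t)(T+t) = g(t).
g'(t) = 120·2.2/(t + 2.2)². Setting 120·2.2/(t+2.2)² = 120t/[(t+2.2)(21.4+t)] gives 2.2(21.4+t) = t(t+2.2), so t² = 2.2×21.4 = 47.08.
t* = √47.08 = 6.861 min.

6.86 min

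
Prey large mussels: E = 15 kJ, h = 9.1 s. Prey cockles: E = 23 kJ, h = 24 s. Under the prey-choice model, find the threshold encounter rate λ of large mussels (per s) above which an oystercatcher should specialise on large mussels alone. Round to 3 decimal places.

The zero-one rule: include cockles iff E₂/h₂ > λE₁/(1+λh₁). Equality gives the switch point.
λE₁h₂ = E₂ + λE₂h₁ ⇒ λ = E₂/(E₁h₂ − E₂h₁) = 23/(360 − 209.3) = 0.1526 per s.

0.153 per s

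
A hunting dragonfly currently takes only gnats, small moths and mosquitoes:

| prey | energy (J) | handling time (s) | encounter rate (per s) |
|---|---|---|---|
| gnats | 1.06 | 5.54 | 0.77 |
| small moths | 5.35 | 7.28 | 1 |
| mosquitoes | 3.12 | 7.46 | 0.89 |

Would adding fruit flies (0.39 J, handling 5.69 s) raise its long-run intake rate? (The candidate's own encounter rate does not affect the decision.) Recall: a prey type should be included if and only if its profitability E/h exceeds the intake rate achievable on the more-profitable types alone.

No

Current rate: (0.77×1.06 + 1×5.35 + 0.89×3.12)/(1 + 0.77×5.54 + 1×7.28 + 0.89×7.46) = 0.4661 J/s.
fruit flies: E/h = 0.39/5.69 = 0.06854 J/s.
0.06854 < 0.4661, so adding fruit flies would lower the average — exclude it.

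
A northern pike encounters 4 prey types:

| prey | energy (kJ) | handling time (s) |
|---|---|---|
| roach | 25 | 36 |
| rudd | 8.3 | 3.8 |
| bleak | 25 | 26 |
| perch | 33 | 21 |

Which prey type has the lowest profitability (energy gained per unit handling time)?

roach

Profitability E/h (kJ/s): roach = 25/36 = 0.694, rudd = 8.3/3.8 = 2.18, bleak = 25/26 = 0.962, perch = 33/21 = 1.57.
Ranked: rudd > perch > bleak > roach.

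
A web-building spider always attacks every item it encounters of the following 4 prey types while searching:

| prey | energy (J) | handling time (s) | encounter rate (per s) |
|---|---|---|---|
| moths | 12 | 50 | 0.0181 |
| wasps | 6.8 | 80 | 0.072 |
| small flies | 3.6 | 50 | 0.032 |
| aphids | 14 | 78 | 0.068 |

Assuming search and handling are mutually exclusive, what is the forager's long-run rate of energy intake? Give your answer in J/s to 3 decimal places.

R = (0.0181×12 + 0.072×6.8 + 0.032×3.6 + 0.068×14) / (1 + 0.0181×50 + 0.072×80 + 0.032×50 + 0.068×78) = 1.774/14.57 = 0.1218 J/s.

0.122 J/s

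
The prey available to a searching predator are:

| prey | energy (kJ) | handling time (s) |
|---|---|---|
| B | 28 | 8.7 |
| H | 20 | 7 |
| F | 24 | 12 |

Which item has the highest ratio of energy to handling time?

B

In descending order of E/h:
B: 28/8.7 = 3.22 kJ/s
H: 20/7 = 2.86 kJ/s
F: 24/12 = 2 kJ/s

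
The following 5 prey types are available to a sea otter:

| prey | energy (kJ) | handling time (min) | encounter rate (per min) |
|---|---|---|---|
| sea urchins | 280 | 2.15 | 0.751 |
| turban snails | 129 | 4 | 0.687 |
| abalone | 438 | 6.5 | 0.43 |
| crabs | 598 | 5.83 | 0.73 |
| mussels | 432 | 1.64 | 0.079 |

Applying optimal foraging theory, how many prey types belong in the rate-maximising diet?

3

Profitabilities (E/h, kJ/min): mussels 263, sea urchins 130, crabs 103, abalone 67.4, turban snails 32.2. Add prey in this order while the next type's profitability exceeds the intake rate on those already taken.
Rate on top 1: 30.21. sea urchins: 130 > 30.21 → include.
Rate on top 2: 89.06. crabs: 103 > 89.06 → include.
Rate on top 3: 97.28. abalone: 67.4 < 97.28 → exclude; stop.
Optimal diet: mussels, sea urchins, crabs — 3 of 5 types.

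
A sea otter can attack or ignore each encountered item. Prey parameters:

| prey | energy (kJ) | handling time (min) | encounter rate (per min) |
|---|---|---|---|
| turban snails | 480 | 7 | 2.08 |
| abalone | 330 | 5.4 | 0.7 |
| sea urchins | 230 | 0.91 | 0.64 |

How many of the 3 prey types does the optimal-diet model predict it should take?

1

E/h in descending order: sea urchins 253, turban snails 68.6, abalone 61.1 kJ/min. The optimal diet is the largest prefix of this list for which every included type satisfies E_i/h_i > R on the types above it.
Rate on top 1: 93.02. turban snails: 68.6 < 93.02 → exclude; stop.
Optimal diet: sea urchins — 1 of 3 types.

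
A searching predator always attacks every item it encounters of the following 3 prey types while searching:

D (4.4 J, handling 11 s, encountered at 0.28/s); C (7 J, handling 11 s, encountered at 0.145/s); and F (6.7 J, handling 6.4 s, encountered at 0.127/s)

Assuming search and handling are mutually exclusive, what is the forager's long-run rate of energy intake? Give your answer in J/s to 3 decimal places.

Energy encountered per unit search time: 0.28×4.4 + 0.145×7 + 0.127×6.7 = 3.098 J/s.
Handling time per unit search time: 0.28×11 + 0.145×11 + 0.127×6.4 = 5.488.
Rate = 3.098/(1 + 5.488) = 0.4775 J/s.

0.477 J/s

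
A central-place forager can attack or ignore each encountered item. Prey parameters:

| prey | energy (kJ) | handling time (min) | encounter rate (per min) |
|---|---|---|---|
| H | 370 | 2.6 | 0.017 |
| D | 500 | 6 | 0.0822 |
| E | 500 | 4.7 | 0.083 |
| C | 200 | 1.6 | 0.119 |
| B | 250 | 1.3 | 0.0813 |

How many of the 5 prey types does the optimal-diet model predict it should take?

5

Rank by E/h (kJ/min): B 192, H 142, C 125, E 106, D 83.3. Include each in turn until the next type's E/h falls below the running intake rate.
Rate on top 1: 18.38. H: 142 > 18.38 → include.
Rate on top 2: 23.15. C: 125 > 23.15 → include.
Rate on top 3: 37.61. E: 106 > 37.61 → include.
Rate on top 4: 53.12. D: 83.3 > 53.12 → include.
Optimal diet: B, H, C, E, D — 5 of 5 types.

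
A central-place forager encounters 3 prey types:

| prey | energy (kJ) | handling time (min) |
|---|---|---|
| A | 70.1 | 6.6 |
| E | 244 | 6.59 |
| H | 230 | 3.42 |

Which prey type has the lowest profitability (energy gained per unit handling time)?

A

In descending order of E/h:
H: 230/3.42 = 67.3 kJ/min
E: 244/6.59 = 37 kJ/min
A: 70.1/6.6 = 10.6 kJ/min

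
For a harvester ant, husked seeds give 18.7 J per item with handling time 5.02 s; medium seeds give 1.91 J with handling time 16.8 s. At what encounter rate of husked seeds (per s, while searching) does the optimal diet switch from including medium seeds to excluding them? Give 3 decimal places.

0.006 per s

The zero-one rule: include medium seeds iff E₂/h₂ > λE₁/(1+λh₁). Equality gives the switch point.
λE₁h₂ = E₂ + λE₂h₁ ⇒ λ = E₂/(E₁h₂ − E₂h₁) = 1.91/(314.2 − 9.588) = 0.006271 per s.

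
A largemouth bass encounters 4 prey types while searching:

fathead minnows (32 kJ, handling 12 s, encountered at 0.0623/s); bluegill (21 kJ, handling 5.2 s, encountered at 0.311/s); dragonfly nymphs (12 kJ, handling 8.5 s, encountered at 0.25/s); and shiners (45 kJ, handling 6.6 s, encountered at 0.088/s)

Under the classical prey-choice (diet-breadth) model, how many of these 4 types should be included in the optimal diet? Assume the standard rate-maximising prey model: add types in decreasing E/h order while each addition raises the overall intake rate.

2

Rank by E/h (kJ/s): shiners 6.82, bluegill 4.04, fathead minnows 2.67, dragonfly nymphs 1.41. Include each in turn until the next type's E/h falls below the running intake rate.
Rate on top 1: 2.505. bluegill: 4.04 > 2.505 → include.
Rate on top 2: 3.28. fathead minnows: 2.67 < 3.28 → exclude; stop.
Optimal diet: shiners, bluegill — 2 of 4 types.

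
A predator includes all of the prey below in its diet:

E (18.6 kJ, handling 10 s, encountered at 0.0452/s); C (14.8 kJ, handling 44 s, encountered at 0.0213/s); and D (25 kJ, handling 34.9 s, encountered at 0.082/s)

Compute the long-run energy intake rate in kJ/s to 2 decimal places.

0.61 kJ/s

Energy encountered per unit search time: 0.0452×18.6 + 0.0213×14.8 + 0.082×25 = 3.206 kJ/s.
Handling time per unit search time: 0.0452×10 + 0.0213×44 + 0.082×34.9 = 4.251.
Rate = 3.206/(1 + 4.251) = 0.6105 kJ/s.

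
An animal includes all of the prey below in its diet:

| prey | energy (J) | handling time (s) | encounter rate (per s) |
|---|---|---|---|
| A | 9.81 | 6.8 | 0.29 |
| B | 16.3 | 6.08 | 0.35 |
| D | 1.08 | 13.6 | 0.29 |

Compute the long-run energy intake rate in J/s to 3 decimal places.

R = Σλ_iE_i / (1 + Σλ_ih_i)
Numerator: 0.29×9.81 + 0.35×16.3 + 0.29×1.08 = 8.863
Denominator: 1 + 0.29×6.8 + 0.35×6.08 + 0.29×13.6 = 9.044
R = 8.863/9.044 = 0.98 J/s

0.980 J/s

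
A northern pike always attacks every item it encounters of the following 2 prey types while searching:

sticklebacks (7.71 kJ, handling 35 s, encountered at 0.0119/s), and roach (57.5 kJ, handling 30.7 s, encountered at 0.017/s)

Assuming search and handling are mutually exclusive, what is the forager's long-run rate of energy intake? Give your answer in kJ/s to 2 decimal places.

Energy encountered per unit search time: 0.0119×7.71 + 0.017×57.5 = 1.069 kJ/s.
Handling time per unit search time: 0.0119×35 + 0.017×30.7 = 0.9384.
Rate = 1.069/(1 + 0.9384) = 0.5516 kJ/s.

0.55 kJ/s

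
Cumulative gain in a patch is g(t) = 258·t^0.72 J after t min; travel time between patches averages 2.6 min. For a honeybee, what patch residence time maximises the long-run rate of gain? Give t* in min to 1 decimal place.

Maximise g(t)/(T+t): set derivative to zero → g'(t)(T+t) = g(t).
g'(t) = 0.72·258·t^-0.28. Setting 0.72·258·t^-0.28 = 258·t^0.72/(2.6+t) gives 0.72(2.6+t) = t, so 0.28·t = 0.72×2.6.
t* = 0.72×2.6/0.28 = 6.686 min.

6.7 min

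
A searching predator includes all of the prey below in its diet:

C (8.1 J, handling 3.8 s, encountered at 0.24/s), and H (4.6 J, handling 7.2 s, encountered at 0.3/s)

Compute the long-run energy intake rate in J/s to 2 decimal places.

0.82 J/s

R = Σλ_iE_i / (1 + Σλ_ih_i)
Numerator: 0.24×8.1 + 0.3×4.6 = 3.324
Denominator: 1 + 0.24×3.8 + 0.3×7.2 = 4.072
R = 3.324/4.072 = 0.8163 J/s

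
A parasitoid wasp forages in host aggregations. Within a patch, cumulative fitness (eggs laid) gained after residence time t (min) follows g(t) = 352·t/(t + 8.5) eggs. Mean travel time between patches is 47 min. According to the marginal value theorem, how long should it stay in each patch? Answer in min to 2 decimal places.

19.99 min

Maximise g(t)/(T+t): set derivative to zero → g'(t)(T+t) = g(t).
g'(t) = 352·8.5/(t + 8.5)². Setting 352·8.5/(t+8.5)² = 352t/[(t+8.5)(47+t)] gives 8.5(47+t) = t(t+8.5), so t² = 8.5×47 = 399.5.
t* = √399.5 = 19.99 min.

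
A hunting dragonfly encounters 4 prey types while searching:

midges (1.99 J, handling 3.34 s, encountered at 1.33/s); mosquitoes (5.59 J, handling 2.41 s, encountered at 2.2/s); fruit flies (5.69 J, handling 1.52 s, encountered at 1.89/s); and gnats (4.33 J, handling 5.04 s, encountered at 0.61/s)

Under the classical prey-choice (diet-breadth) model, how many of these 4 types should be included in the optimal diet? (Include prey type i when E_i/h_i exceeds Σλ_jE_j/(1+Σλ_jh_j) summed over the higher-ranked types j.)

1

E/h in descending order: fruit flies 3.74, mosquitoes 2.32, gnats 0.859, midges 0.596 J/s. The optimal diet is the largest prefix of this list for which every included type satisfies E_i/h_i > R on the types above it.
Rate on top 1: 2.777. mosquitoes: 2.32 < 2.777 → exclude; stop.
Optimal diet: fruit flies — 1 of 4 types.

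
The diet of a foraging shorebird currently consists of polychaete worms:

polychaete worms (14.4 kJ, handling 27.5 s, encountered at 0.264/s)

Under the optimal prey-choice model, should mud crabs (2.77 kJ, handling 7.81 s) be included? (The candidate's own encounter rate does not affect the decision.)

No

Intake rate on the current diet: R = (0.264×14.4) / (1 + 0.264×27.5) = 3.802/8.26 = 0.4602 kJ/s.
mud crabs: E/h = 2.77/7.81 = 0.3547 kJ/s.
0.3547 < 0.4602, so adding mud crabs would lower the average — exclude it.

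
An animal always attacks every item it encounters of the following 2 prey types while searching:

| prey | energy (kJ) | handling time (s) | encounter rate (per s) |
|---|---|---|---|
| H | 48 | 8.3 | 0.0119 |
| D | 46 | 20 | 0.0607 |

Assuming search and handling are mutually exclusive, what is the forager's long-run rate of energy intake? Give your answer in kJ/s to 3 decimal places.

R = Σλ_iE_i / (1 + Σλ_ih_i)
Numerator: 0.0119×48 + 0.0607×46 = 3.363
Denominator: 1 + 0.0119×8.3 + 0.0607×20 = 2.313
R = 3.363/2.313 = 1.454 kJ/s

1.454 kJ/s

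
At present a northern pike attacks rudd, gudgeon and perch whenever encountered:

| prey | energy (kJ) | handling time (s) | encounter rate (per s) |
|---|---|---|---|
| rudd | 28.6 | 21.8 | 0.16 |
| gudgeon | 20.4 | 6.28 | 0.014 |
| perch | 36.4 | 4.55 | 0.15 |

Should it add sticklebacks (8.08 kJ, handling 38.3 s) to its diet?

On rudd, gudgeon and perch alone, R = ΣλE/(1+Σλh) = 10.32/5.258 = 1.963 kJ/s.
Profitability of sticklebacks: 8.08/38.3 = 0.211 kJ/s.
Since 0.211 < R, time spent handling sticklebacks is better spent searching.

No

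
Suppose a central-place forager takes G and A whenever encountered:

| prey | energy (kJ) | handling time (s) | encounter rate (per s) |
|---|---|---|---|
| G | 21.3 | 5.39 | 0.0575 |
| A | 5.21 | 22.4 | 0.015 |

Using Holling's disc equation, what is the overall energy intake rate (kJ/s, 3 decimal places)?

0.792 kJ/s

R = Σλ_iE_i / (1 + Σλ_ih_i)
Numerator: 0.0575×21.3 + 0.015×5.21 = 1.303
Denominator: 1 + 0.0575×5.39 + 0.015×22.4 = 1.646
R = 1.303/1.646 = 0.7916 kJ/s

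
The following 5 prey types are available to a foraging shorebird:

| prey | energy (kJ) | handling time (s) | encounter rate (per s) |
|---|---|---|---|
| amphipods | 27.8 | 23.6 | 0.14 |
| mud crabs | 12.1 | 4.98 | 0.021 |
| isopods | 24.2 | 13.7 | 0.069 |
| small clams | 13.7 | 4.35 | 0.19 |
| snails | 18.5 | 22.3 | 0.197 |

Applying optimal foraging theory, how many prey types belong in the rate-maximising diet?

3

Profitabilities (E/h, kJ/s): small clams 3.15, mud crabs 2.43, isopods 1.77, amphipods 1.18, snails 0.83. Add prey in this order while the next type's profitability exceeds the intake rate on those already taken.
Rate on top 1: 1.425. mud crabs: 2.43 > 1.425 → include.
Rate on top 2: 1.48. isopods: 1.77 > 1.48 → include.
Rate on top 3: 1.574. amphipods: 1.18 < 1.574 → exclude; stop.
Optimal diet: small clams, mud crabs, isopods — 3 of 5 types.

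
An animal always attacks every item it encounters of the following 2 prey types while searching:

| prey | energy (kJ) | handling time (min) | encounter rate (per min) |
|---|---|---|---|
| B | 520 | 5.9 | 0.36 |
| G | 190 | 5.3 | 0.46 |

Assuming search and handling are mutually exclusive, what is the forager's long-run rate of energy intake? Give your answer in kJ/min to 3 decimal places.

R = (0.36×520 + 0.46×190) / (1 + 0.36×5.9 + 0.46×5.3) = 274.6/5.562 = 49.37 kJ/min.

49.371 kJ/min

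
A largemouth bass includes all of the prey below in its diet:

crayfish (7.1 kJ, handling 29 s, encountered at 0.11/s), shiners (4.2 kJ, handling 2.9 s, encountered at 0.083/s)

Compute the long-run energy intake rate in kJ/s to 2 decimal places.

0.25 kJ/s

Energy encountered per unit search time: 0.11×7.1 + 0.083×4.2 = 1.13 kJ/s.
Handling time per unit search time: 0.11×29 + 0.083×2.9 = 3.431.
Rate = 1.13/(1 + 3.431) = 0.2549 kJ/s.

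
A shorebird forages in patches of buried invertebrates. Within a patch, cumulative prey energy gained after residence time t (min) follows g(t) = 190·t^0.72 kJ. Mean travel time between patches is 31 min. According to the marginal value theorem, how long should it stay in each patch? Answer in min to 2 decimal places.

Maximise g(t)/(T+t): set derivative to zero → g'(t)(T+t) = g(t).
g'(t) = 0.72·190·t^-0.28. Setting 0.72·190·t^-0.28 = 190·t^0.72/(31+t) gives 0.72(31+t) = t, so 0.28·t = 0.72×31.
t* = 0.72×31/0.28 = 79.71 min.

79.71 min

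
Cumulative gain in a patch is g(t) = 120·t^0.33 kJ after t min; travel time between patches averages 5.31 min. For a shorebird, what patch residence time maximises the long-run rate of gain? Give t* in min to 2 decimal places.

Optimal t* satisfies g'(t*) = g(t*)/(T + t*).
g'(t) = 0.33·120·t^-0.67. Setting 0.33·120·t^-0.67 = 120·t^0.33/(5.31+t) gives 0.33(5.31+t) = t, so 0.67·t = 0.33×5.31.
t* = 0.33×5.31/0.67 = 2.615 min.

2.62 min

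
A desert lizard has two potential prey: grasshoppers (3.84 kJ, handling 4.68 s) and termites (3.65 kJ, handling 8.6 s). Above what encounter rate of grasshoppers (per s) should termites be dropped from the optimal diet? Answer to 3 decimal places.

Drop termites once their profitability E₂/h₂ falls below the rate achievable on grasshoppers alone: E₂/h₂ = λE₁/(1 + λh₁).
Solve for λ: λE₁h₂ = E₂(1 + λh₁) → λ(E₁h₂ − E₂h₁) = E₂ → λ = E₂/(E₁h₂ − E₂h₁).
λ = 3.65/(3.84×8.6 − 3.65×4.68) = 3.65/15.94 = 0.229 per s.

0.229 per s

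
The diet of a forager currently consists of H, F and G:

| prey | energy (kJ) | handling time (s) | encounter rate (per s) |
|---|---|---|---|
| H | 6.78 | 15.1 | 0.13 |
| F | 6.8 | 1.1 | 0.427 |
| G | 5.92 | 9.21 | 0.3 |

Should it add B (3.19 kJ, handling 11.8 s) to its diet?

On H, F and G alone, R = ΣλE/(1+Σλh) = 5.561/6.196 = 0.8976 kJ/s.
Profitability of B: 3.19/11.8 = 0.2703 kJ/s.
Since 0.2703 < R, time spent handling B is better spent searching.

No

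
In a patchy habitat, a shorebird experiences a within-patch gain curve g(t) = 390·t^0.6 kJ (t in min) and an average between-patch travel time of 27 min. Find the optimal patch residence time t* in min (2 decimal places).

Optimal t* satisfies g'(t*) = g(t*)/(T + t*).
g'(t) = 0.6·390·t^-0.4. Setting 0.6·390·t^-0.4 = 390·t^0.6/(27+t) gives 0.6(27+t) = t, so 0.40·t = 0.6×27.
t* = 0.6×27/0.40 = 40.5 min.

40.50 min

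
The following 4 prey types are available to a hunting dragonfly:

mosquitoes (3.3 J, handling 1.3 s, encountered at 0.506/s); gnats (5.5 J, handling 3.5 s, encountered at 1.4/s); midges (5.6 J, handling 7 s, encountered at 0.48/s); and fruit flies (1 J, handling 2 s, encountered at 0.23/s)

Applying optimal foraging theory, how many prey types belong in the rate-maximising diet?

2

Profitabilities (E/h, J/s): mosquitoes 2.54, gnats 1.57, midges 0.8, fruit flies 0.5. Add prey in this order while the next type's profitability exceeds the intake rate on those already taken.
Rate on top 1: 1.007. gnats: 1.57 > 1.007 → include.
Rate on top 2: 1.429. midges: 0.8 < 1.429 → exclude; stop.
Optimal diet: mosquitoes, gnats — 2 of 4 types.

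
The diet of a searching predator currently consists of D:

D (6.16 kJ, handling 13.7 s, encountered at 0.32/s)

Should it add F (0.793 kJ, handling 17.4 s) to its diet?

Intake rate on the current diet: R = (0.32×6.16) / (1 + 0.32×13.7) = 1.971/5.384 = 0.3661 kJ/s.
Profitability of F: 0.793/17.4 = 0.04557 kJ/s.
Since 0.04557 < R, time spent handling F is better spent searching.

No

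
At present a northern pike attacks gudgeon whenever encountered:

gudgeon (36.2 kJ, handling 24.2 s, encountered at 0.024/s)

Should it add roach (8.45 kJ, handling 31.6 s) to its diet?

No

On gudgeon alone, R = ΣλE/(1+Σλh) = 0.8688/1.581 = 0.5496 kJ/s.
roach: E/h = 8.45/31.6 = 0.2674 kJ/s.
Since 0.2674 < R, time spent handling roach is better spent searching.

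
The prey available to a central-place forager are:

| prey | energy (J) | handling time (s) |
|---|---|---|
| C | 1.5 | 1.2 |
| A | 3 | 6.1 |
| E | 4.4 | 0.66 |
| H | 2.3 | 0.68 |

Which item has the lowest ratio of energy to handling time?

Profitability E/h (J/s): C = 1.5/1.2 = 1.25, A = 3/6.1 = 0.492, E = 4.4/0.66 = 6.67, H = 2.3/0.68 = 3.38.
Ranked: E > H > C > A.

A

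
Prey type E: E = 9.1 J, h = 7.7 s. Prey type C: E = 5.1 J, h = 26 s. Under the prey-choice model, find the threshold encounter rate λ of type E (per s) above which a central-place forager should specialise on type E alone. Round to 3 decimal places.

At the threshold, the rate on type E alone equals the profitability of type C: λ·9.1/(1 + λ·7.7) = 5.1/26 = 0.1962.
Rearranging, λ(9.1 − 0.1962×7.7) = 0.1962, so λ = 0.1962/7.59 = 0.02585 per s.

0.026 per s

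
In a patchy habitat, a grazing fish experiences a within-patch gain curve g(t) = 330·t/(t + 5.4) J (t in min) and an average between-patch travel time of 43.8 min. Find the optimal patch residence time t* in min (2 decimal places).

15.38 min

Optimal t* satisfies g'(t*) = g(t*)/(T + t*).
g'(t) = 330·5.4/(t + 5.4)². Setting 330·5.4/(t+5.4)² = 330t/[(t+5.4)(43.8+t)] gives 5.4(43.8+t) = t(t+5.4), so t² = 5.4×43.8 = 236.5.
t* = √236.5 = 15.38 min.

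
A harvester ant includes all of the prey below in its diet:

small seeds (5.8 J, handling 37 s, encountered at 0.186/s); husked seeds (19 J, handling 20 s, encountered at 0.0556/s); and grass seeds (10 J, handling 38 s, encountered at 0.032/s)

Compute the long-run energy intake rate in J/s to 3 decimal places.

0.240 J/s

R = Σλ_iE_i / (1 + Σλ_ih_i)
Numerator: 0.186×5.8 + 0.0556×19 + 0.032×10 = 2.455
Denominator: 1 + 0.186×37 + 0.0556×20 + 0.032×38 = 10.21
R = 2.455/10.21 = 0.2405 J/s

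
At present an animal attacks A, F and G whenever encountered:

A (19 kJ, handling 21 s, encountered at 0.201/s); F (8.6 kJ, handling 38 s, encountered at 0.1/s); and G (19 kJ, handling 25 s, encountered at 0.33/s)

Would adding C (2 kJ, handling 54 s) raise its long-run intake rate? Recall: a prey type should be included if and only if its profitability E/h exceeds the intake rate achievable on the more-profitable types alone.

Current rate: (0.201×19 + 0.1×8.6 + 0.33×19)/(1 + 0.201×21 + 0.1×38 + 0.33×25) = 0.634 kJ/s.
Profitability of C: 2/54 = 0.03704 kJ/s.
Since 0.03704 < R, time spent handling C is better spent searching.

No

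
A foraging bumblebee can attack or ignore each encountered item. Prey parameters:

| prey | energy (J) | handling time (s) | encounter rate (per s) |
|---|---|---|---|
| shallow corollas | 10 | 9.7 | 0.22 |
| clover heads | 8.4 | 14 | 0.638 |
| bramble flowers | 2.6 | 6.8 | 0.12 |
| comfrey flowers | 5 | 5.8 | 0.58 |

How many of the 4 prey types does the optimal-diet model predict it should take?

2

E/h in descending order: shallow corollas 1.03, comfrey flowers 0.862, clover heads 0.6, bramble flowers 0.382 J/s. The optimal diet is the largest prefix of this list for which every included type satisfies E_i/h_i > R on the types above it.
Rate on top 1: 0.702. comfrey flowers: 0.862 > 0.702 → include.
Rate on top 2: 0.7849. clover heads: 0.6 < 0.7849 → exclude; stop.
Optimal diet: shallow corollas, comfrey flowers — 2 of 4 types.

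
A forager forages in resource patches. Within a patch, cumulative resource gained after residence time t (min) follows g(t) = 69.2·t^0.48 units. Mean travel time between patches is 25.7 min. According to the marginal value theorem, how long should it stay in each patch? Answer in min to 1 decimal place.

23.7 min

Maximise g(t)/(T+t): set derivative to zero → g'(t)(T+t) = g(t).
g'(t) = 0.48·69.2·t^-0.52. Setting 0.48·69.2·t^-0.52 = 69.2·t^0.48/(25.7+t) gives 0.48(25.7+t) = t, so 0.52·t = 0.48×25.7.
t* = 0.48×25.7/0.52 = 23.72 min.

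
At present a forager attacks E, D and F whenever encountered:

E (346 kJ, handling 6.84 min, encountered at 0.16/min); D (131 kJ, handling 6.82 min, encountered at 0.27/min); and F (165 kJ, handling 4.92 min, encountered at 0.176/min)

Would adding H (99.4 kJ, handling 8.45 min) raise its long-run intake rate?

No

Current rate: (0.16×346 + 0.27×131 + 0.176×165)/(1 + 0.16×6.84 + 0.27×6.82 + 0.176×4.92) = 24.94 kJ/min.
H: E/h = 99.4/8.45 = 11.76 kJ/min.
11.76 < 24.94, so adding H would lower the average — exclude it.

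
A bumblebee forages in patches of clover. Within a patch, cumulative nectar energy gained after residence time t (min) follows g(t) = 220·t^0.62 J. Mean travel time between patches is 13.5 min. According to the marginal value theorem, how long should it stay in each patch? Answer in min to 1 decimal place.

22.0 min

By the marginal value theorem, leave when the instantaneous gain rate g'(t) equals the habitat-wide average g(t)/(T + t).
g'(t) = 0.62·220·t^-0.38. Setting 0.62·220·t^-0.38 = 220·t^0.62/(13.5+t) gives 0.62(13.5+t) = t, so 0.38·t = 0.62×13.5.
t* = 0.62×13.5/0.38 = 22.03 min.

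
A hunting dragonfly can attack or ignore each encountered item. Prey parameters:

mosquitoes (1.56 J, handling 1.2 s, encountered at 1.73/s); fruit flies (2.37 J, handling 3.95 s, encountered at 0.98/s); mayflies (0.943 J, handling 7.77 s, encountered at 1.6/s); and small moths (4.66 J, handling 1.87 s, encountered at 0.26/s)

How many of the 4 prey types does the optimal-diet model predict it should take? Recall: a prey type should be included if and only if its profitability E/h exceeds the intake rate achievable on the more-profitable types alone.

Profitabilities (E/h, J/s): small moths 2.49, mosquitoes 1.3, fruit flies 0.6, mayflies 0.121. Add prey in this order while the next type's profitability exceeds the intake rate on those already taken.
Rate on top 1: 0.8152. mosquitoes: 1.3 > 0.8152 → include.
Rate on top 2: 1.098. fruit flies: 0.6 < 1.098 → exclude; stop.
Optimal diet: small moths, mosquitoes — 2 of 4 types.

2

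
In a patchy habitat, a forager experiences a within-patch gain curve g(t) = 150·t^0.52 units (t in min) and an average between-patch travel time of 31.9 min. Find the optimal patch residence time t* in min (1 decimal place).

Optimal t* satisfies g'(t*) = g(t*)/(T + t*).
g'(t) = 0.52·150·t^-0.48. Setting 0.52·150·t^-0.48 = 150·t^0.52/(31.9+t) gives 0.52(31.9+t) = t, so 0.48·t = 0.52×31.9.
t* = 0.52×31.9/0.48 = 34.56 min.

34.6 min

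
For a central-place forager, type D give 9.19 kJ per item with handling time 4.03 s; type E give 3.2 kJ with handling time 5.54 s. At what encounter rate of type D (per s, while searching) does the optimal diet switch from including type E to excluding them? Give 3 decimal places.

0.084 per s

At the threshold, the rate on type D alone equals the profitability of type E: λ·9.19/(1 + λ·4.03) = 3.2/5.54 = 0.5776.
Rearranging, λ(9.19 − 0.5776×4.03) = 0.5776, so λ = 0.5776/6.862 = 0.08417 per s.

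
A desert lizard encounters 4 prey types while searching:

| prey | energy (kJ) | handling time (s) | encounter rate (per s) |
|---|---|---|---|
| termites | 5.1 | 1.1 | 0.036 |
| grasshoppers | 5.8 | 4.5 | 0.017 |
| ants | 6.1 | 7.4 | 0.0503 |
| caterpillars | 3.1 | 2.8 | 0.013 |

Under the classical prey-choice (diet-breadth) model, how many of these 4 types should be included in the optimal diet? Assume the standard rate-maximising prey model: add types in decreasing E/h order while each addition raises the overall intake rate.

4

Profitabilities (E/h, kJ/s): termites 4.64, grasshoppers 1.29, caterpillars 1.11, ants 0.824. Add prey in this order while the next type's profitability exceeds the intake rate on those already taken.
Rate on top 1: 0.1766. grasshoppers: 1.29 > 0.1766 → include.
Rate on top 2: 0.2528. caterpillars: 1.11 > 0.2528 → include.
Rate on top 3: 0.2798. ants: 0.824 > 0.2798 → include.
Optimal diet: termites, grasshoppers, caterpillars, ants — 4 of 4 types.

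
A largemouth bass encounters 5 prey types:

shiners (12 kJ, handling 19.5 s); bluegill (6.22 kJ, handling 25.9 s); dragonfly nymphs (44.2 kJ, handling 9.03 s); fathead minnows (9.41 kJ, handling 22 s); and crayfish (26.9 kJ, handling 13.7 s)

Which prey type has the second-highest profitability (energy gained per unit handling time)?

Profitability E/h (kJ/s): shiners = 12/19.5 = 0.615, bluegill = 6.22/25.9 = 0.24, dragonfly nymphs = 44.2/9.03 = 4.89, fathead minnows = 9.41/22 = 0.428, crayfish = 26.9/13.7 = 1.96.
Ranked: dragonfly nymphs > crayfish > shiners > fathead minnows > bluegill.

crayfish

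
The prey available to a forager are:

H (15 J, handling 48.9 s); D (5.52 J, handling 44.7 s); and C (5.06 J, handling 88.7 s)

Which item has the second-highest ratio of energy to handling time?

D

Profitability E/h (J/s): H = 15/48.9 = 0.307, D = 5.52/44.7 = 0.123, C = 5.06/88.7 = 0.057.
Ranked: H > D > C.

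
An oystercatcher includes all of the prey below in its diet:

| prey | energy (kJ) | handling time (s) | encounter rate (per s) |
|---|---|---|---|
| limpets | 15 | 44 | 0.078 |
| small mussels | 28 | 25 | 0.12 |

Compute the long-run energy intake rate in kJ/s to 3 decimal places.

0.610 kJ/s

R = (0.078×15 + 0.12×28) / (1 + 0.078×44 + 0.12×25) = 4.53/7.432 = 0.6095 kJ/s.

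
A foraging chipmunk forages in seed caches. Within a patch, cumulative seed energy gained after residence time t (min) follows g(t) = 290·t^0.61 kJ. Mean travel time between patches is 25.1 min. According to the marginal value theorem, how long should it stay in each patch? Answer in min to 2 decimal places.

Maximise g(t)/(T+t): set derivative to zero → g'(t)(T+t) = g(t).
g'(t) = 0.61·290·t^-0.39. Setting 0.61·290·t^-0.39 = 290·t^0.61/(25.1+t) gives 0.61(25.1+t) = t, so 0.39·t = 0.61×25.1.
t* = 0.61×25.1/0.39 = 39.26 min.

39.26 min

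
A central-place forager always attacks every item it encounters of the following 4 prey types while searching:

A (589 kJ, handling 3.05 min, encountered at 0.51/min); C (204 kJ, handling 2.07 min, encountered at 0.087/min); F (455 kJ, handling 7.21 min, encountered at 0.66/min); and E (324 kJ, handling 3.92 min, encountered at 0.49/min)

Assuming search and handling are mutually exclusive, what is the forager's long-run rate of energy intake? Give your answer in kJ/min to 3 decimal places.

82.549 kJ/min

Energy encountered per unit search time: 0.51×589 + 0.087×204 + 0.66×455 + 0.49×324 = 777.2 kJ/min.
Handling time per unit search time: 0.51×3.05 + 0.087×2.07 + 0.66×7.21 + 0.49×3.92 = 8.415.
Rate = 777.2/(1 + 8.415) = 82.55 kJ/min.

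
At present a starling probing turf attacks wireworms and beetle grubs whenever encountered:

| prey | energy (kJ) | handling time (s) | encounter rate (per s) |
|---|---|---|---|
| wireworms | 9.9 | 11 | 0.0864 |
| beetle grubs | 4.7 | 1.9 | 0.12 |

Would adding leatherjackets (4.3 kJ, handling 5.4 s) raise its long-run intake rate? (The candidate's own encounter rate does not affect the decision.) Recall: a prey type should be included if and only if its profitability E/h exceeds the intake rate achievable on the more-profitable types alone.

Current rate: (0.0864×9.9 + 0.12×4.7)/(1 + 0.0864×11 + 0.12×1.9) = 0.6516 kJ/s.
Profitability of leatherjackets: 4.3/5.4 = 0.7963 kJ/s.
0.7963 > 0.6516, so adding leatherjackets raises the average — include it.

Yes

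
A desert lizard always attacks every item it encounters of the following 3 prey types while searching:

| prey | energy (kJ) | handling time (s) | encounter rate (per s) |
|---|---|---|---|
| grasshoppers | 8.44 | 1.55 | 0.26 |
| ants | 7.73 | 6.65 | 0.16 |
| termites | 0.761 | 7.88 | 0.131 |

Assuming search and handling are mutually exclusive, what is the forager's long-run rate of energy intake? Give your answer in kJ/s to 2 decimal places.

Energy encountered per unit search time: 0.26×8.44 + 0.16×7.73 + 0.131×0.761 = 3.531 kJ/s.
Handling time per unit search time: 0.26×1.55 + 0.16×6.65 + 0.131×7.88 = 2.499.
Rate = 3.531/(1 + 2.499) = 1.009 kJ/s.

1.01 kJ/s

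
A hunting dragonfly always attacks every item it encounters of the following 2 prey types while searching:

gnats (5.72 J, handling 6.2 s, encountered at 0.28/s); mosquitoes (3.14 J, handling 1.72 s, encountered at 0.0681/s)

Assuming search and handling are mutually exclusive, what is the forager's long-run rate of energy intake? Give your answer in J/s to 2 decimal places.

0.64 J/s

R = Σλ_iE_i / (1 + Σλ_ih_i)
Numerator: 0.28×5.72 + 0.0681×3.14 = 1.815
Denominator: 1 + 0.28×6.2 + 0.0681×1.72 = 2.853
R = 1.815/2.853 = 0.6363 J/s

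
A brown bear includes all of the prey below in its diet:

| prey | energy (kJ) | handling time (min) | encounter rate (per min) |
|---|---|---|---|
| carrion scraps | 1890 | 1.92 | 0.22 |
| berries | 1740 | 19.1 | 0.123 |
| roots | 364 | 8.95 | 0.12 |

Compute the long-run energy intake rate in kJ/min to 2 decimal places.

138.99 kJ/min

R = (0.22×1890 + 0.123×1740 + 0.12×364) / (1 + 0.22×1.92 + 0.123×19.1 + 0.12×8.95) = 673.5/4.846 = 139 kJ/min.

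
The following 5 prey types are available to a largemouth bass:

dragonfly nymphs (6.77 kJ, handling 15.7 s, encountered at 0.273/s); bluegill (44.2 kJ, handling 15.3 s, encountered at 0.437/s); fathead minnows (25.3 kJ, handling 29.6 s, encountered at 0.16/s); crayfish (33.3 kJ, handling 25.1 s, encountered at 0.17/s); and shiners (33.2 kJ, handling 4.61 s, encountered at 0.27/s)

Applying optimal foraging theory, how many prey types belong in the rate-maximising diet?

E/h in descending order: shiners 7.2, bluegill 2.89, crayfish 1.33, fathead minnows 0.855, dragonfly nymphs 0.431 kJ/s. The optimal diet is the largest prefix of this list for which every included type satisfies E_i/h_i > R on the types above it.
Rate on top 1: 3.993. bluegill: 2.89 < 3.993 → exclude; stop.
Optimal diet: shiners — 1 of 5 types.

1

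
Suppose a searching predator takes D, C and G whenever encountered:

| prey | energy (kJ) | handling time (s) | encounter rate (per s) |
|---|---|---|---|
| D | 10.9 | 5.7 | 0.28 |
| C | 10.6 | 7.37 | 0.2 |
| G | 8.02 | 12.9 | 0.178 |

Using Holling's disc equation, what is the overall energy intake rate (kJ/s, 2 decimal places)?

1.04 kJ/s

R = (0.28×10.9 + 0.2×10.6 + 0.178×8.02) / (1 + 0.28×5.7 + 0.2×7.37 + 0.178×12.9) = 6.6/6.366 = 1.037 kJ/s.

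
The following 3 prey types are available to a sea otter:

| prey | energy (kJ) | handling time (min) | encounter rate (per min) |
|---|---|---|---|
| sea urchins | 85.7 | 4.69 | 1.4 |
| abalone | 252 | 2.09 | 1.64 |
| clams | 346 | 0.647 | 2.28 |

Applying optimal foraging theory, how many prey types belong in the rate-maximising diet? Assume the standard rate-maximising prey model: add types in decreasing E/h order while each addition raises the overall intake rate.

1

Rank by E/h (kJ/min): clams 535, abalone 121, sea urchins 18.3. Include each in turn until the next type's E/h falls below the running intake rate.
Rate on top 1: 318.7. abalone: 121 < 318.7 → exclude; stop.
Optimal diet: clams — 1 of 3 types.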